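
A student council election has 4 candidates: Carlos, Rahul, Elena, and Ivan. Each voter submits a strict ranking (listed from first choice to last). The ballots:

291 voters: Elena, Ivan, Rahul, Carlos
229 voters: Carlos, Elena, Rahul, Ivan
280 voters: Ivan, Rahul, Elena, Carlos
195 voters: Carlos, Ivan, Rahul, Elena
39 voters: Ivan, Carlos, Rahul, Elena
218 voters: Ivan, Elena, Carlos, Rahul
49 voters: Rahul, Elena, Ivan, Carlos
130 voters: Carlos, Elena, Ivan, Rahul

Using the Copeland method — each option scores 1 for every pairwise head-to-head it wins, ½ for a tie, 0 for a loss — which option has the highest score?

Ivan

Carlos: beats Rahul; loses to Elena and Ivan → score 1.
Rahul: loses to Carlos, Elena, and Ivan → score 0.
Elena: beats Carlos and Rahul; loses to Ivan → score 2.
Ivan: beats Carlos, Rahul, and Elena → score 3.
Ivan has the best pairwise record.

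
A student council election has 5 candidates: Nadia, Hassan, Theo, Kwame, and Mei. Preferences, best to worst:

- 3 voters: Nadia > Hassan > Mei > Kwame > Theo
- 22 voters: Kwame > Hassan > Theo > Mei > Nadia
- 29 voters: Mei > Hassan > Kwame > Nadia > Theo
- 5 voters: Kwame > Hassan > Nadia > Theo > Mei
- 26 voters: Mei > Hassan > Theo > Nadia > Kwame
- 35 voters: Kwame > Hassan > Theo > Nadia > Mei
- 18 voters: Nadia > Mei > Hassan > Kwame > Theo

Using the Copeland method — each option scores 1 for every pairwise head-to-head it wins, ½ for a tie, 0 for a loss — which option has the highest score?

Nadia: loses to Hassan, Theo, Kwame, and Mei → score 0.
Hassan: beats Nadia, Theo, and Kwame; loses to Mei → score 3.
Theo: beats Nadia; loses to Hassan, Kwame, and Mei → score 1.
Kwame: beats Nadia and Theo; loses to Hassan and Mei → score 2.
Mei: beats Nadia, Hassan, Theo, and Kwame → score 4.
Mei has the best pairwise record.

Mei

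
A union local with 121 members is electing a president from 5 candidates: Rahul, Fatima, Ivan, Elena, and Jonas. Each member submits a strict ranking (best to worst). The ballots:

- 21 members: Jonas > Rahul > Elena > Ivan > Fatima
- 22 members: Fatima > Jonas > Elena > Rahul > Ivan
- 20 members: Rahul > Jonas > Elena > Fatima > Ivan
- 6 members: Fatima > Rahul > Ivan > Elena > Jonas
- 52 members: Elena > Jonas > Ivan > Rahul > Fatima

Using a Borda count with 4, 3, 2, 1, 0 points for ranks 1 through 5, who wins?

Rahul: 21·3 + 22·1 + 20·4 + 6·3 + 52·1 = 235
Fatima: 21·0 + 22·4 + 20·1 + 6·4 + 52·0 = 132
Ivan: 21·1 + 22·0 + 20·0 + 6·2 + 52·2 = 137
Elena: 21·2 + 22·2 + 20·2 + 6·1 + 52·4 = 340
Jonas: 21·4 + 22·3 + 20·3 + 6·0 + 52·3 = 366
Jonas has the highest Borda score (366).

Jonas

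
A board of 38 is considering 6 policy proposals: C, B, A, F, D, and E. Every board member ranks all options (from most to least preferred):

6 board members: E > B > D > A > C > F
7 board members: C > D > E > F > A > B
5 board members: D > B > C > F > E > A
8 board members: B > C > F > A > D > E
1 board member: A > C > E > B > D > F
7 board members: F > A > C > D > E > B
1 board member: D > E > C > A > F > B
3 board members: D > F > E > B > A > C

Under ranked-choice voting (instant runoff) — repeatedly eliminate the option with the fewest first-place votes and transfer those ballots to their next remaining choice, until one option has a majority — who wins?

B

Round 1: C 7, B 8, A 1, F 7, D 9, E 6. Eliminate A.
Round 2: C 8, B 8, F 7, D 9, E 6. Eliminate E.
Round 3: C 8, B 14, F 7, D 9. Eliminate F.
Round 4: C 15, B 14, D 9. Eliminate D.
Round 5: C 16, B 22. B has a majority.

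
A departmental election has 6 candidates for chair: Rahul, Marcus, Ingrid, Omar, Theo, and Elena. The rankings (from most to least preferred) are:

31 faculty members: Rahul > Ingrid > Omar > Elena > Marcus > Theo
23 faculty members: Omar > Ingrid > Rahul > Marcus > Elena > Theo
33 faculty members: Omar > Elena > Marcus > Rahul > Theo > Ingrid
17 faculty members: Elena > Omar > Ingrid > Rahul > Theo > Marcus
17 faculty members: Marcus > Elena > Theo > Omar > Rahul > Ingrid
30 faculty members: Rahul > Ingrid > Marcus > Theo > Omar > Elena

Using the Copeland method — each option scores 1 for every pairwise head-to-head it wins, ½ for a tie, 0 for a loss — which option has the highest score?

Omar

Rahul: beats Marcus, Ingrid, Theo, and Elena; loses to Omar → score 4.
Marcus: beats Theo; loses to Rahul, Ingrid, Omar, and Elena → score 1.
Ingrid: beats Marcus, Theo, and Elena; loses to Rahul and Omar → score 3.
Omar: beats Rahul, Marcus, Ingrid, Theo, and Elena → score 5.
Theo: loses to Rahul, Marcus, Ingrid, Omar, and Elena → score 0.
Elena: beats Marcus and Theo; loses to Rahul, Ingrid, and Omar → score 2.
Omar has the best pairwise record.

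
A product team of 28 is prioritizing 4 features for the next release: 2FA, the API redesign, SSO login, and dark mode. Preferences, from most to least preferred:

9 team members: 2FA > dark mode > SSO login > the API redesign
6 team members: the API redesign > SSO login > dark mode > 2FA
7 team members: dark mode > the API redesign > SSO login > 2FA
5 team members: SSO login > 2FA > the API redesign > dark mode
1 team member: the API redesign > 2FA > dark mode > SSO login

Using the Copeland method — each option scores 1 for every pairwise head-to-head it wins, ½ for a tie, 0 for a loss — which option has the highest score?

2FA: beats dark mode; ties the API redesign; loses to SSO login → score 1.5.
the API redesign: ties 2FA and SSO login; loses to dark mode → score 1.
SSO login: beats 2FA; ties the API redesign; loses to dark mode → score 1.5.
dark mode: beats the API redesign and SSO login; loses to 2FA → score 2.
dark mode has the best pairwise record.

dark mode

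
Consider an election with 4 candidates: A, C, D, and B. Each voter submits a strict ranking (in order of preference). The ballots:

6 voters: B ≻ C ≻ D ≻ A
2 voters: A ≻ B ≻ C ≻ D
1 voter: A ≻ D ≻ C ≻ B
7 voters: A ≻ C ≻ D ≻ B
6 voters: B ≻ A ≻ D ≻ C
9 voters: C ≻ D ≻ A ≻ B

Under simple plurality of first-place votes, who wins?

First-place votes: A 10, C 9, D 0, B 12.
B has the most first-place votes.

B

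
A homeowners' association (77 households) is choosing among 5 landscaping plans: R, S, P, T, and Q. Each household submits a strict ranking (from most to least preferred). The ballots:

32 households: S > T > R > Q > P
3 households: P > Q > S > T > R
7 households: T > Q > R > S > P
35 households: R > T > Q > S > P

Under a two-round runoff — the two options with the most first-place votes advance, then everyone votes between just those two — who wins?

R

Round 1 first-place votes: R 35, S 32, P 3, T 7, Q 0.
R and S advance.
Runoff: R is preferred to S by 42 voters; S by 35.
R wins the runoff.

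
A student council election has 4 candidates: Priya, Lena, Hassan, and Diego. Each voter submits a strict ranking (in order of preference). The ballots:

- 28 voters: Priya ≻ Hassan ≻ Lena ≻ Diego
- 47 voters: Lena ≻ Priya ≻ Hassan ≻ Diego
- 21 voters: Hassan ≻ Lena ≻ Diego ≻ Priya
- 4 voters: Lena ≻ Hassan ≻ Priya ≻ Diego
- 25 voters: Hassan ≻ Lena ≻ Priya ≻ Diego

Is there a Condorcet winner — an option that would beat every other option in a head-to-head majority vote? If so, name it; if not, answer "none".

Checking pairwise contests:
Lena beats Priya 97–28.
Hassan beats Lena 74–51.
Priya beats Hassan 75–50.
Priya beats Diego 104–21.
Every option loses at least one head-to-head, so there is no Condorcet winner.

none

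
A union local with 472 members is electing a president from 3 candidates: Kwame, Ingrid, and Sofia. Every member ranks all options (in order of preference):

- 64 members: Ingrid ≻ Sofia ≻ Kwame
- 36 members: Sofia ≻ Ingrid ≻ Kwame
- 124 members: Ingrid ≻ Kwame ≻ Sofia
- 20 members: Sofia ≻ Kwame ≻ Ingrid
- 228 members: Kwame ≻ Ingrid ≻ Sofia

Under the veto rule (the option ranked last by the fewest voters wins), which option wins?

Last-place votes: Kwame 100, Ingrid 20, Sofia 352.
Ingrid is ranked last by the fewest voters, so Ingrid wins.

Ingrid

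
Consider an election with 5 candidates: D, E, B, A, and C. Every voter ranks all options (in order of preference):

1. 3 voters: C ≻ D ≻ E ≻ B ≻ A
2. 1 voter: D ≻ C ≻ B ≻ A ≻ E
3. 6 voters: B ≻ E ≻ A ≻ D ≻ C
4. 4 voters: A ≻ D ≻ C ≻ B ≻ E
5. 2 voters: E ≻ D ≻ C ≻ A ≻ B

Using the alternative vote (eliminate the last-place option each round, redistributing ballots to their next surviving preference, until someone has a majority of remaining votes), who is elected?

C

Round 1: D 1, E 2, B 6, A 4, C 3. Eliminate D.
Round 2: E 2, B 6, A 4, C 4. Eliminate E.
Round 3: B 6, A 4, C 6. Eliminate A.
Round 4: B 6, C 10. C has a majority.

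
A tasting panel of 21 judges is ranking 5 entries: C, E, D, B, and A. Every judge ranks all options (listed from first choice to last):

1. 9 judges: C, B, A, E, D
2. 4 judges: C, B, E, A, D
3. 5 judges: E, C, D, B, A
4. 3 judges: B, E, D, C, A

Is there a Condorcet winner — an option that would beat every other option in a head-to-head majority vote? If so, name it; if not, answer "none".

C vs E: 13–8 for C.
C vs D: 18–3 for C.
C vs B: 18–3 for C.
C vs A: 21–0 for C.
C beats every other option head-to-head.

C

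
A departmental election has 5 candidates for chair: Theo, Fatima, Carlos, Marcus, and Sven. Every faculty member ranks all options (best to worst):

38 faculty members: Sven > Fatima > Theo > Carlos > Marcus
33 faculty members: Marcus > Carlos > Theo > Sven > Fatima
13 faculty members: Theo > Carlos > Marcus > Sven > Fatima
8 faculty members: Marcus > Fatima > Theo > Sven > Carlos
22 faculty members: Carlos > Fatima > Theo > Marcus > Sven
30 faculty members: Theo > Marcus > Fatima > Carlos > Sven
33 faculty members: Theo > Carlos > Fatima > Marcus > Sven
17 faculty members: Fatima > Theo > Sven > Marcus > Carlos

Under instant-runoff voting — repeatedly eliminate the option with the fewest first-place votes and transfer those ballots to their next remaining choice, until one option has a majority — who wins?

Round 1: Theo 76, Fatima 17, Carlos 22, Marcus 41, Sven 38. Eliminate Fatima.
Round 2: Theo 93, Carlos 22, Marcus 41, Sven 38. Eliminate Carlos.
Round 3: Theo 115, Marcus 41, Sven 38. Theo has a majority.

Theo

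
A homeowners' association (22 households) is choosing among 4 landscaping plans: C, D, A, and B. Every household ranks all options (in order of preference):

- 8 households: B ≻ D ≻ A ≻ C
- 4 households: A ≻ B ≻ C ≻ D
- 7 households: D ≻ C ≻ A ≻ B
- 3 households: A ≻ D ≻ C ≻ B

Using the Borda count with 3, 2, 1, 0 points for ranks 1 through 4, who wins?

C: 8·0 + 4·1 + 7·2 + 3·1 = 21
D: 8·2 + 4·0 + 7·3 + 3·2 = 43
A: 8·1 + 4·3 + 7·1 + 3·3 = 36
B: 8·3 + 4·2 + 7·0 + 3·0 = 32
D has the highest Borda score (43).

D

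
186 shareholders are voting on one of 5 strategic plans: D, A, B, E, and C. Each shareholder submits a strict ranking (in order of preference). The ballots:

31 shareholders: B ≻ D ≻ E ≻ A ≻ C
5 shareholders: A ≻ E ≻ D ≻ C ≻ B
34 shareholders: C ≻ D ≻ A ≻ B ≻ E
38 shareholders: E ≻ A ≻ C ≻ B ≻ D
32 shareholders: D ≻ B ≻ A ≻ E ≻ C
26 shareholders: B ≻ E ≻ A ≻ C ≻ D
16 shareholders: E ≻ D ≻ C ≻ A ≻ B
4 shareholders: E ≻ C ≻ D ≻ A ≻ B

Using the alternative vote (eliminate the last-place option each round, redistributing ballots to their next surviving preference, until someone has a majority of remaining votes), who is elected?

B

Round 1: D 32, A 5, B 57, E 58, C 34. Eliminate A.
Round 2: D 32, B 57, E 63, C 34. Eliminate D.
Round 3: B 89, E 63, C 34. Eliminate C.
Round 4: B 123, E 63. B has a majority.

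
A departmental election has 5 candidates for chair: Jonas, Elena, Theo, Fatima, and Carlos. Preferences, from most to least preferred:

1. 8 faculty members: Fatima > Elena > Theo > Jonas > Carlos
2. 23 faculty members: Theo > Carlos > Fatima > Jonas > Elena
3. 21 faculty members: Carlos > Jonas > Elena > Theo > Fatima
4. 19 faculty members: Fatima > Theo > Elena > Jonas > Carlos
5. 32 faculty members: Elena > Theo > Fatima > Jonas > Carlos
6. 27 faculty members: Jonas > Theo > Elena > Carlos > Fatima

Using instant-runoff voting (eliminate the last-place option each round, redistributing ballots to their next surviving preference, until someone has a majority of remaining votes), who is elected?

Round 1: Jonas 27, Elena 32, Theo 23, Fatima 27, Carlos 21. Eliminate Carlos.
Round 2: Jonas 48, Elena 32, Theo 23, Fatima 27. Eliminate Theo.
Round 3: Jonas 48, Elena 32, Fatima 50. Eliminate Elena.
Round 4: Jonas 48, Fatima 82. Fatima has a majority.

Fatima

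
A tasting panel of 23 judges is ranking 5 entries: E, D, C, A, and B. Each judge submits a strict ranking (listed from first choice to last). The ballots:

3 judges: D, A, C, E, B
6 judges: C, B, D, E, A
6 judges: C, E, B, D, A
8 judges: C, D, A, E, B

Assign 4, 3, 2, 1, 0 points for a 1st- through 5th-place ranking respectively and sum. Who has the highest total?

E: 3·1 + 6·1 + 6·3 + 8·1 = 35
D: 3·4 + 6·2 + 6·1 + 8·3 = 54
C: 3·2 + 6·4 + 6·4 + 8·4 = 86
A: 3·3 + 6·0 + 6·0 + 8·2 = 25
B: 3·0 + 6·3 + 6·2 + 8·0 = 30
C has the highest Borda score (86).

C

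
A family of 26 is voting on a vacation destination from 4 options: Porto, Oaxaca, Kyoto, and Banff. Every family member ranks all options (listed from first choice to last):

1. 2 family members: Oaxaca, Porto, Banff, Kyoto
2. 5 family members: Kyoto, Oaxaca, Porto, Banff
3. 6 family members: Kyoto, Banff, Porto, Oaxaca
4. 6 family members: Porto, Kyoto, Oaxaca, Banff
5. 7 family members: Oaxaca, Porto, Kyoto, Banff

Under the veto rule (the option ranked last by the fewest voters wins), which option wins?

Last-place votes: Porto 0, Oaxaca 6, Kyoto 2, Banff 18.
Porto is ranked last by the fewest voters, so Porto wins.

Porto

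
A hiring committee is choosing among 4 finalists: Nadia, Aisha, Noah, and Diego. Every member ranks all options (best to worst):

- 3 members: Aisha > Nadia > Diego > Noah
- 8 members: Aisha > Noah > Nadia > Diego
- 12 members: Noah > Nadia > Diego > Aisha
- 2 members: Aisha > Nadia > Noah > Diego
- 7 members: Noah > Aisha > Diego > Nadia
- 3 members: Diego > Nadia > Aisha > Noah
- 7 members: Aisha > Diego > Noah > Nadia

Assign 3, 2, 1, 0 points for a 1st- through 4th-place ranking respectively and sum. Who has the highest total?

Nadia: 3·2 + 8·1 + 12·2 + 2·2 + 7·0 + 3·2 + 7·0 = 48
Aisha: 3·3 + 8·3 + 12·0 + 2·3 + 7·2 + 3·1 + 7·3 = 77
Noah: 3·0 + 8·2 + 12·3 + 2·1 + 7·3 + 3·0 + 7·1 = 82
Diego: 3·1 + 8·0 + 12·1 + 2·0 + 7·1 + 3·3 + 7·2 = 45
Noah has the highest Borda score (82).

Noah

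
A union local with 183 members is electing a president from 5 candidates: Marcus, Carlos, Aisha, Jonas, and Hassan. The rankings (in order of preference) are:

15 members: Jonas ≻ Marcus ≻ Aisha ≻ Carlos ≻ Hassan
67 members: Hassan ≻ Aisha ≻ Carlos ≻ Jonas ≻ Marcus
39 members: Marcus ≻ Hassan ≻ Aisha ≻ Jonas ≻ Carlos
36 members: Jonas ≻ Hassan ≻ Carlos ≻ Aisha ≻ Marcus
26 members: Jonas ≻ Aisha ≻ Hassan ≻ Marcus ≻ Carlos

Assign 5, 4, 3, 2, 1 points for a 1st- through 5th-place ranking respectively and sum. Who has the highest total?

Hassan

Marcus: 15·4 + 67·1 + 39·5 + 36·1 + 26·2 = 410
Carlos: 15·2 + 67·3 + 39·1 + 36·3 + 26·1 = 404
Aisha: 15·3 + 67·4 + 39·3 + 36·2 + 26·4 = 606
Jonas: 15·5 + 67·2 + 39·2 + 36·5 + 26·5 = 597
Hassan: 15·1 + 67·5 + 39·4 + 36·4 + 26·3 = 728
Hassan has the highest Borda score (728).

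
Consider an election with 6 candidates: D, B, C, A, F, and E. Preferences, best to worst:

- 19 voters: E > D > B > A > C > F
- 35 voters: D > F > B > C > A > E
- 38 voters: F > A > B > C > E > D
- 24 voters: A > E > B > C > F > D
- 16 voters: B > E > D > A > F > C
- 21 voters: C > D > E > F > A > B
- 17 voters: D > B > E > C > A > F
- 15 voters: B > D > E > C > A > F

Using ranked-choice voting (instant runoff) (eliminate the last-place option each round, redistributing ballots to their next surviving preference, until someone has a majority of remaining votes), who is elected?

B

Round 1: D 52, B 31, C 21, A 24, F 38, E 19. Eliminate E.
Round 2: D 71, B 31, C 21, A 24, F 38. Eliminate C.
Round 3: D 92, B 31, A 24, F 38. Eliminate A.
Round 4: D 92, B 55, F 38. Eliminate F.
Round 5: D 92, B 93. B has a majority.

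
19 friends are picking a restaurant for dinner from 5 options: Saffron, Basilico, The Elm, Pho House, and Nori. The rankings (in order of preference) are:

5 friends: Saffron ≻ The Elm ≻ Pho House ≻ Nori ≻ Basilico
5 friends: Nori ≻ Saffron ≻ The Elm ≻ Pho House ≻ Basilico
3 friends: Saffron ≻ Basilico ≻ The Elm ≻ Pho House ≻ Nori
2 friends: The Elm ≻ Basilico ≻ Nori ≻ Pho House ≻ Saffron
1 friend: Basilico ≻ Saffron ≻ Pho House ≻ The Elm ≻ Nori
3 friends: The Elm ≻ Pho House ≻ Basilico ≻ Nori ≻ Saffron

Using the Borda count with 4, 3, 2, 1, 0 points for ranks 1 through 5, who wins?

Saffron: 5·4 + 5·3 + 3·4 + 2·0 + 1·3 + 3·0 = 50
Basilico: 5·0 + 5·0 + 3·3 + 2·3 + 1·4 + 3·2 = 25
The Elm: 5·3 + 5·2 + 3·2 + 2·4 + 1·1 + 3·4 = 52
Pho House: 5·2 + 5·1 + 3·1 + 2·1 + 1·2 + 3·3 = 31
Nori: 5·1 + 5·4 + 3·0 + 2·2 + 1·0 + 3·1 = 32
The Elm has the highest Borda score (52).

The Elm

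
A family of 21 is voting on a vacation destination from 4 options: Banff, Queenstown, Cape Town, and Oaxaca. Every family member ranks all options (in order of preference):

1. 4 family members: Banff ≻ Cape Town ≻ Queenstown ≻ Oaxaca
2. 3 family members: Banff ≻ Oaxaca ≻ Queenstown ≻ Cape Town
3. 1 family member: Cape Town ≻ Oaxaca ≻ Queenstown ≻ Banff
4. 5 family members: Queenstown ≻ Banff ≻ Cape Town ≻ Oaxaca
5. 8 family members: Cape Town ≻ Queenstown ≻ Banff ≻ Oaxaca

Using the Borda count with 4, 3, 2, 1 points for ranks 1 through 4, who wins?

Banff: 4·4 + 3·4 + 1·1 + 5·3 + 8·2 = 60
Queenstown: 4·2 + 3·2 + 1·2 + 5·4 + 8·3 = 60
Cape Town: 4·3 + 3·1 + 1·4 + 5·2 + 8·4 = 61
Oaxaca: 4·1 + 3·3 + 1·3 + 5·1 + 8·1 = 29
Cape Town has the highest Borda score (61).

Cape Town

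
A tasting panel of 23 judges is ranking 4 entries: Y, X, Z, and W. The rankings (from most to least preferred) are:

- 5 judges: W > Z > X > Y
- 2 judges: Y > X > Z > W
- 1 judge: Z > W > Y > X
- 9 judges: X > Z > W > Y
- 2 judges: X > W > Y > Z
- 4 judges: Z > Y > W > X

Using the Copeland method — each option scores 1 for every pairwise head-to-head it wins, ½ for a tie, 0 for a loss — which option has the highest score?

X

Y: loses to X, Z, and W → score 0.
X: beats Y, Z, and W → score 3.
Z: beats Y and W; loses to X → score 2.
W: beats Y; loses to X and Z → score 1.
X has the best pairwise record.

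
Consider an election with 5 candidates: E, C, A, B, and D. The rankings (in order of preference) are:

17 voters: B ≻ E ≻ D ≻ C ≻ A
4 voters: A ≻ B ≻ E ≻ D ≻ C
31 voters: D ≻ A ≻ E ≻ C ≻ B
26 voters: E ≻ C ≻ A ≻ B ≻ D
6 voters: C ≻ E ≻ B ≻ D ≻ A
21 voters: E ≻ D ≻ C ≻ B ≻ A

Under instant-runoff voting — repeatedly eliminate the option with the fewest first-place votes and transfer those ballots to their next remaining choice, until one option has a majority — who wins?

E

Round 1: E 47, C 6, A 4, B 17, D 31. Eliminate A.
Round 2: E 47, C 6, B 21, D 31. Eliminate C.
Round 3: E 53, B 21, D 31. E has a majority.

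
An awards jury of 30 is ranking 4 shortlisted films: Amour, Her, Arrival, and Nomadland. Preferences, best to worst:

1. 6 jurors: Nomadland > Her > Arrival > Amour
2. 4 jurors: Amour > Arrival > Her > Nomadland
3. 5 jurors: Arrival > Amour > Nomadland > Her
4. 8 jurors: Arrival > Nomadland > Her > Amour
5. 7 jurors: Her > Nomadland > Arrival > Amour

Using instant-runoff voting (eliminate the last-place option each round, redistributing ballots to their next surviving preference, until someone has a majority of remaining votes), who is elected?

Arrival

Round 1: Amour 4, Her 7, Arrival 13, Nomadland 6. Eliminate Amour.
Round 2: Her 7, Arrival 17, Nomadland 6. Arrival has a majority.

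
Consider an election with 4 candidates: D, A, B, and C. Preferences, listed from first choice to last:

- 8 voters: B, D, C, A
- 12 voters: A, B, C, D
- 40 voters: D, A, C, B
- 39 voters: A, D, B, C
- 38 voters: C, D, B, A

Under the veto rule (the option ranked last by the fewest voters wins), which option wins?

Last-place votes: D 12, A 46, B 40, C 39.
D is ranked last by the fewest voters, so D wins.

D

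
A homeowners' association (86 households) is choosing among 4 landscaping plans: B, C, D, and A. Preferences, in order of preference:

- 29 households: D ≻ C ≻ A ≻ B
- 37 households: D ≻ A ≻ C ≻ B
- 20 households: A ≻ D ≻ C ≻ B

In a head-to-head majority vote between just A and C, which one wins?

Voters preferring A to C: 57; preferring C to A: 29.
A wins the head-to-head.

A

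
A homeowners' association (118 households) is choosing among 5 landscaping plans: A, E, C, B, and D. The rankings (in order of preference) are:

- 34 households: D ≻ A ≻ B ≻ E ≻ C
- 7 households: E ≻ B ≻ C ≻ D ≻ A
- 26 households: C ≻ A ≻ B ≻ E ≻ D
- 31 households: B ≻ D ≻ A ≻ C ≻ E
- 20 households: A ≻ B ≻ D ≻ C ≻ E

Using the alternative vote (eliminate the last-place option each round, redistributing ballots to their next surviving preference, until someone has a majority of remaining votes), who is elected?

B

Round 1: A 20, E 7, C 26, B 31, D 34. Eliminate E.
Round 2: A 20, C 26, B 38, D 34. Eliminate A.
Round 3: C 26, B 58, D 34. Eliminate C.
Round 4: B 84, D 34. B has a majority.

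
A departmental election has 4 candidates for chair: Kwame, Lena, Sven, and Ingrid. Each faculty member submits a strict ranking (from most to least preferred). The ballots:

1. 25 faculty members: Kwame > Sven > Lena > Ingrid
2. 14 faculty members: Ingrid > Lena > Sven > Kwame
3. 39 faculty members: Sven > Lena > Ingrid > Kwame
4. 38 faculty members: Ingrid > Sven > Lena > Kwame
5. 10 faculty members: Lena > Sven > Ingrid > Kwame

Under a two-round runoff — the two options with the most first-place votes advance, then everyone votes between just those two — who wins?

Sven

Round 1 first-place votes: Kwame 25, Lena 10, Sven 39, Ingrid 52.
Ingrid and Sven advance.
Runoff: Ingrid is preferred to Sven by 52 voters; Sven by 74.
Sven wins the runoff.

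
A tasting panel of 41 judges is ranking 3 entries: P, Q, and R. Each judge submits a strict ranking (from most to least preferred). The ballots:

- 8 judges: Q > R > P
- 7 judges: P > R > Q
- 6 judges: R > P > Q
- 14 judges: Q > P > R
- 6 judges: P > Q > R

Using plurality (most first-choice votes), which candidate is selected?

First-place votes: P 13, Q 22, R 6.
Q has the most first-place votes.

Q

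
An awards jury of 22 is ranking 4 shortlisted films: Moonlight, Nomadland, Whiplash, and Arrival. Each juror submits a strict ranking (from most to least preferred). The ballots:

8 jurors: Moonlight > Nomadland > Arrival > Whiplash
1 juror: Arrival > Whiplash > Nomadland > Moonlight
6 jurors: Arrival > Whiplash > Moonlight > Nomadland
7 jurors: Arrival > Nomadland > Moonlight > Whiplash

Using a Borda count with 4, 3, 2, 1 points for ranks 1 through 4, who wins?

Moonlight: 8·4 + 1·1 + 6·2 + 7·2 = 59
Nomadland: 8·3 + 1·2 + 6·1 + 7·3 = 53
Whiplash: 8·1 + 1·3 + 6·3 + 7·1 = 36
Arrival: 8·2 + 1·4 + 6·4 + 7·4 = 72
Arrival has the highest Borda score (72).

Arrival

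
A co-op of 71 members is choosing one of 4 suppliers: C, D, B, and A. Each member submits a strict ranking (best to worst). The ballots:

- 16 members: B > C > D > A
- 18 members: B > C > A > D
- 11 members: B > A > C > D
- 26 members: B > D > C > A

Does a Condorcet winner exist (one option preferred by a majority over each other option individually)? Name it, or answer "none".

B vs C: 71–0 for B.
B vs D: 71–0 for B.
B vs A: 71–0 for B.
B beats every other option head-to-head.

B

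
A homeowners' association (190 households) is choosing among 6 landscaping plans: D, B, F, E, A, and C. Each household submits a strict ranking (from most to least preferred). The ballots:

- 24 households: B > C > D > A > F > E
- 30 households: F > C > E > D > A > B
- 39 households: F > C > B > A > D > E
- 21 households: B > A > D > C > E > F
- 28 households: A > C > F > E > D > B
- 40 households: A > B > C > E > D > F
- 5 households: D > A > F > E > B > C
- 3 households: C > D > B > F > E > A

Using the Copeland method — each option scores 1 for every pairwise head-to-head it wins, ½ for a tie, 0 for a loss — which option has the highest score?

D: loses to B, F, E, A, and C → score 0.
B: beats D and E; loses to F, A, and C → score 2.
F: beats D, B, and E; loses to A and C → score 3.
E: beats D; loses to B, F, A, and C → score 1.
A: beats D, B, F, and E; loses to C → score 4.
C: beats D, B, F, E, and A → score 5.
C has the best pairwise record.

C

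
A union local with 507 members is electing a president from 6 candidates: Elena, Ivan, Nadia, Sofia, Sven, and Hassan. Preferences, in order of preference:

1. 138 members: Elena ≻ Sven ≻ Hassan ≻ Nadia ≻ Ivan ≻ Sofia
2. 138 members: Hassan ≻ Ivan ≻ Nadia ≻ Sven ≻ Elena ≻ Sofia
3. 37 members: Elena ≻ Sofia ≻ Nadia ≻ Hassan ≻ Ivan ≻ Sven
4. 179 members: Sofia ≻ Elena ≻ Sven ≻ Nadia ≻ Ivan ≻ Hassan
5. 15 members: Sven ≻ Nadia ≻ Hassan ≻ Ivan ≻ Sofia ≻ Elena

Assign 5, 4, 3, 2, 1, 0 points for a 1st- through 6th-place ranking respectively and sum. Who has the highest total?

Elena

Elena: 138·5 + 138·1 + 37·5 + 179·4 + 15·0 = 1729
Ivan: 138·1 + 138·4 + 37·1 + 179·1 + 15·2 = 936
Nadia: 138·2 + 138·3 + 37·3 + 179·2 + 15·4 = 1219
Sofia: 138·0 + 138·0 + 37·4 + 179·5 + 15·1 = 1058
Sven: 138·4 + 138·2 + 37·0 + 179·3 + 15·5 = 1440
Hassan: 138·3 + 138·5 + 37·2 + 179·0 + 15·3 = 1223
Elena has the highest Borda score (1729).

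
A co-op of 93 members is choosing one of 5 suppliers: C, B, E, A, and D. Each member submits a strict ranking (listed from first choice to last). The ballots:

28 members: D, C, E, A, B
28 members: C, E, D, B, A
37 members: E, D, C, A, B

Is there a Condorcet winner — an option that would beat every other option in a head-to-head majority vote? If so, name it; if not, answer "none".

none

Checking pairwise contests:
D beats C 65–28.
C beats B 93–0.
C beats E 56–37.
C beats A 93–0.
E beats D 65–28.
Every option loses at least one head-to-head, so there is no Condorcet winner.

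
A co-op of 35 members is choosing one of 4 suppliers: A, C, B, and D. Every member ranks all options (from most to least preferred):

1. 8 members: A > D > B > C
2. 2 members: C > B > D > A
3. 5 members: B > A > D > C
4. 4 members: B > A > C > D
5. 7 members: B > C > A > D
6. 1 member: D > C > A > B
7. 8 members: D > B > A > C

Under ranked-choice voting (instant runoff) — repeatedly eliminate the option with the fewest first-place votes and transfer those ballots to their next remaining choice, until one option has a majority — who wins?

Round 1: A 8, C 2, B 16, D 9. Eliminate C.
Round 2: A 8, B 18, D 9. B has a majority.

B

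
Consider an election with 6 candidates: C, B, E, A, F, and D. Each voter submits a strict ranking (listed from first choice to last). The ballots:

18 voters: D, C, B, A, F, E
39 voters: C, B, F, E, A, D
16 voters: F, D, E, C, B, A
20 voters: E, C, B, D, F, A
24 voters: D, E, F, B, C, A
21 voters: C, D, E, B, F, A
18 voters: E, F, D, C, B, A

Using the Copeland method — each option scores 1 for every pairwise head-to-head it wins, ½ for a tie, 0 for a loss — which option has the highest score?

C

C: beats B, A, F, and D; ties E → score 4.5.
B: beats A and F; loses to C, E, and D → score 2.
E: beats B, A, and F; ties C; loses to D → score 3.5.
A: loses to C, B, E, F, and D → score 0.
F: beats A; loses to C, B, E, and D → score 1.
D: beats B, E, A, and F; loses to C → score 4.
C has the best pairwise record.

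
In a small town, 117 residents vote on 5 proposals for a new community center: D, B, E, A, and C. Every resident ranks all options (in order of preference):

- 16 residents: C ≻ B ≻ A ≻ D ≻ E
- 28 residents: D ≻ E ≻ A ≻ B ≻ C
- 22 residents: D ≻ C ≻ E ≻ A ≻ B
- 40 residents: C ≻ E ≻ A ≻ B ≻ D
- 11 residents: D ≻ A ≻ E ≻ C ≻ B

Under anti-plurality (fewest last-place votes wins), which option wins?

Last-place votes: D 40, B 33, E 16, A 0, C 28.
A is ranked last by the fewest voters, so A wins.

A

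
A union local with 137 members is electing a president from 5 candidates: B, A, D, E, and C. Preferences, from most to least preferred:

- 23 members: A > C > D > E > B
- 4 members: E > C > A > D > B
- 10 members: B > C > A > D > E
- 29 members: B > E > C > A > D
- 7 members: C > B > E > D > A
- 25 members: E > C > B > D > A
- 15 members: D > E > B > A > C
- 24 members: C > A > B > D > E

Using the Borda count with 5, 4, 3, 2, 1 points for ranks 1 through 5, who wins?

C

B: 23·1 + 4·1 + 10·5 + 29·5 + 7·4 + 25·3 + 15·3 + 24·3 = 442
A: 23·5 + 4·3 + 10·3 + 29·2 + 7·1 + 25·1 + 15·2 + 24·4 = 373
D: 23·3 + 4·2 + 10·2 + 29·1 + 7·2 + 25·2 + 15·5 + 24·2 = 313
E: 23·2 + 4·5 + 10·1 + 29·4 + 7·3 + 25·5 + 15·4 + 24·1 = 422
C: 23·4 + 4·4 + 10·4 + 29·3 + 7·5 + 25·4 + 15·1 + 24·5 = 505
C has the highest Borda score (505).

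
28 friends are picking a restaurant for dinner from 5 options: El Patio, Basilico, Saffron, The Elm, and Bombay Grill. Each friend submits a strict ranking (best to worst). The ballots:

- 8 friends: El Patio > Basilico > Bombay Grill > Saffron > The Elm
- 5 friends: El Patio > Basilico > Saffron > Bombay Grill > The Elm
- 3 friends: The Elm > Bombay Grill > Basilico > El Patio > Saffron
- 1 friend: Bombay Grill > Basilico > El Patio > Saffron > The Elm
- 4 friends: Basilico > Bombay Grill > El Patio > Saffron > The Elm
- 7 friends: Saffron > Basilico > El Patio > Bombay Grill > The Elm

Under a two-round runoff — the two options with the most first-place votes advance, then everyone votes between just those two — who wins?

El Patio

Round 1 first-place votes: El Patio 13, Basilico 4, Saffron 7, The Elm 3, Bombay Grill 1.
El Patio and Saffron advance.
Runoff: El Patio is preferred to Saffron by 21 voters; Saffron by 7.
El Patio wins the runoff.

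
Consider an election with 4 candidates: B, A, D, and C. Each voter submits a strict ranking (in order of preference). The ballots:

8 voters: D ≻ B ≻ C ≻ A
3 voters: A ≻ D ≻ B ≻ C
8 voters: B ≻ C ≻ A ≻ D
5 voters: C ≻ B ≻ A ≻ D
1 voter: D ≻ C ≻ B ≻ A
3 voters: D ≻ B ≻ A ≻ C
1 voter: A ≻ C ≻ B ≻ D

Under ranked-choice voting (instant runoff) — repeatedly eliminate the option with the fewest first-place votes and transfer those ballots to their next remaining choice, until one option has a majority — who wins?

Round 1: B 8, A 4, D 12, C 5. Eliminate A.
Round 2: B 8, D 15, C 6. D has a majority.

D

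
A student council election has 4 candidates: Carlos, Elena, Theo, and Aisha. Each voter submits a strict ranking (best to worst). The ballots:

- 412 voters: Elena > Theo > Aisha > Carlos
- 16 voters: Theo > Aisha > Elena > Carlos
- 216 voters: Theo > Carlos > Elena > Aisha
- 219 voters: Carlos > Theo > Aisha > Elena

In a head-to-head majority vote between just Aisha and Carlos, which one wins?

Carlos

Voters preferring Aisha to Carlos: 428; preferring Carlos to Aisha: 435.
Carlos wins the head-to-head.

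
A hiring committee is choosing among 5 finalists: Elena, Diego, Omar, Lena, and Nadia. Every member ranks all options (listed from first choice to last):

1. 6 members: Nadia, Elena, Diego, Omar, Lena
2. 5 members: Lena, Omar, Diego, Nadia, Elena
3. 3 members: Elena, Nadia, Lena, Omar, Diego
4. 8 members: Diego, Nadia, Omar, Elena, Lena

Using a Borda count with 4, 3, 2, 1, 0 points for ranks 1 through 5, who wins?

Elena: 6·3 + 5·0 + 3·4 + 8·1 = 38
Diego: 6·2 + 5·2 + 3·0 + 8·4 = 54
Omar: 6·1 + 5·3 + 3·1 + 8·2 = 40
Lena: 6·0 + 5·4 + 3·2 + 8·0 = 26
Nadia: 6·4 + 5·1 + 3·3 + 8·3 = 62
Nadia has the highest Borda score (62).

Nadia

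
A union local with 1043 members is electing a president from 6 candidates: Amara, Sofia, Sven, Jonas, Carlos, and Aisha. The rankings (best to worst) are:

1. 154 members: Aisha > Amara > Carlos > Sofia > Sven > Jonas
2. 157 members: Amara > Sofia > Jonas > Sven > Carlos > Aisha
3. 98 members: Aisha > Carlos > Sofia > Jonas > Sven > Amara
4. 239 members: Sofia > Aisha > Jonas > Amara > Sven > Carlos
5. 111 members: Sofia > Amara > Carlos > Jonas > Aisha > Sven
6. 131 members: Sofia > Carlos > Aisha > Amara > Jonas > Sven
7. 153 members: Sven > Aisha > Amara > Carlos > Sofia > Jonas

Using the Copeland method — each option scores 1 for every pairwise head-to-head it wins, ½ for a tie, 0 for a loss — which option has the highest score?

Sofia

Amara: beats Sven, Jonas, and Carlos; loses to Sofia and Aisha → score 3.
Sofia: beats Amara, Sven, Jonas, Carlos, and Aisha → score 5.
Sven: beats Carlos; loses to Amara, Sofia, Jonas, and Aisha → score 1.
Jonas: beats Sven; loses to Amara, Sofia, Carlos, and Aisha → score 1.
Carlos: beats Jonas; loses to Amara, Sofia, Sven, and Aisha → score 1.
Aisha: beats Amara, Sven, Jonas, and Carlos; loses to Sofia → score 4.
Sofia has the best pairwise record.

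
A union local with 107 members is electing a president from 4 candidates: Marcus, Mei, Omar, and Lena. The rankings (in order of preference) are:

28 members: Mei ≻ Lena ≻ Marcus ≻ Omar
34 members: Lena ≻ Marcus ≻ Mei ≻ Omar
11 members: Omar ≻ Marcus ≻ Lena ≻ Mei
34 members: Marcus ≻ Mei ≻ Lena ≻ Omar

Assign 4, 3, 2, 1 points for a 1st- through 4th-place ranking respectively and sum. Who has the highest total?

Marcus

Marcus: 28·2 + 34·3 + 11·3 + 34·4 = 327
Mei: 28·4 + 34·2 + 11·1 + 34·3 = 293
Omar: 28·1 + 34·1 + 11·4 + 34·1 = 140
Lena: 28·3 + 34·4 + 11·2 + 34·2 = 310
Marcus has the highest Borda score (327).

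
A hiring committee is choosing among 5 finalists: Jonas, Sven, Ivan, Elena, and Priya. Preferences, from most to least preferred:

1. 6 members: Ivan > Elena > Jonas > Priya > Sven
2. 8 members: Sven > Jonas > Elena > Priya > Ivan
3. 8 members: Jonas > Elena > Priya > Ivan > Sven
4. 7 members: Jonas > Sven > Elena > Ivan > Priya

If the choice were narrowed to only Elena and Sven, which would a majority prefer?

Sven

Voters preferring Elena to Sven: 14; preferring Sven to Elena: 15.
Sven wins the head-to-head.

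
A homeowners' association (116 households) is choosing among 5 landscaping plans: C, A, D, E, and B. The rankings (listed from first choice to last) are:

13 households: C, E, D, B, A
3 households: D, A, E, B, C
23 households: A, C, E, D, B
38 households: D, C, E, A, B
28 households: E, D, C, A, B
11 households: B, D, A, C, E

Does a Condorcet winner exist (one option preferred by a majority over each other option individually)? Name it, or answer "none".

none

Checking pairwise contests:
D beats C 80–36.
C beats A 79–37.
E beats D 64–52.
C beats E 85–31.
C beats B 102–14.
Every option loses at least one head-to-head, so there is no Condorcet winner.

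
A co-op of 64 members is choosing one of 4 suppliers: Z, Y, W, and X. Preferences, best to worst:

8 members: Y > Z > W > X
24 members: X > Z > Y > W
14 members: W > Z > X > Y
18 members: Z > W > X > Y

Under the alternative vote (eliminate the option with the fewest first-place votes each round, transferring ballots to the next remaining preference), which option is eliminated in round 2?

W

Round 1: Z 18, Y 8, W 14, X 24. Eliminate Y.
Round 2: Z 26, W 14, X 24. Eliminate W.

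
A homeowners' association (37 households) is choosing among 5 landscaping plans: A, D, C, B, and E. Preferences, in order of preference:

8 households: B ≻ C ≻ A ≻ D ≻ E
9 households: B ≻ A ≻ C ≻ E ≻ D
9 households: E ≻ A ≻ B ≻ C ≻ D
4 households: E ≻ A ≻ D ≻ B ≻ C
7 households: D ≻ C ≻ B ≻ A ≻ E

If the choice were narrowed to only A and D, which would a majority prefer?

Voters preferring A to D: 30; preferring D to A: 7.
A wins the head-to-head.

A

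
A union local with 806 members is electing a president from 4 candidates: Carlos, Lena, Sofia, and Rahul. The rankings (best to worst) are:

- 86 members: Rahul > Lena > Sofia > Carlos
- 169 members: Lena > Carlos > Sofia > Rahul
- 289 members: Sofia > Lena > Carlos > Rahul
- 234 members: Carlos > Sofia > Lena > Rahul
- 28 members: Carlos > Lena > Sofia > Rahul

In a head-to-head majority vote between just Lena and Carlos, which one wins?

Voters preferring Lena to Carlos: 544; preferring Carlos to Lena: 262.
Lena wins the head-to-head.

Lena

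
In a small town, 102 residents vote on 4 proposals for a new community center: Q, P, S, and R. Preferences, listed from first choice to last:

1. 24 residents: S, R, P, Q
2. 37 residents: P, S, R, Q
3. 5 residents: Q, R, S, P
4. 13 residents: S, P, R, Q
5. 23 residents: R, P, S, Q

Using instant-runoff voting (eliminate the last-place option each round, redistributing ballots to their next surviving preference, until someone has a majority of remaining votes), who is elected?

Round 1: Q 5, P 37, S 37, R 23. Eliminate Q.
Round 2: P 37, S 37, R 28. Eliminate R.
Round 3: P 60, S 42. P has a majority.

P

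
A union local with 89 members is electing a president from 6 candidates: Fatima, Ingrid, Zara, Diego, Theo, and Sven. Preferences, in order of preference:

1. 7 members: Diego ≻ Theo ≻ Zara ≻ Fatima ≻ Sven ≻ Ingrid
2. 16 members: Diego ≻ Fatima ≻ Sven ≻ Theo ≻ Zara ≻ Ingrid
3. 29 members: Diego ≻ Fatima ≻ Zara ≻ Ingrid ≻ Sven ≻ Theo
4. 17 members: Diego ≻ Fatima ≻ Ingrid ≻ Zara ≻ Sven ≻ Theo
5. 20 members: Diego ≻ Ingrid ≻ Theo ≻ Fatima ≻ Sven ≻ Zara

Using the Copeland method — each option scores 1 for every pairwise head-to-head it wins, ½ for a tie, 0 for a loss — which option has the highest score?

Fatima: beats Ingrid, Zara, Theo, and Sven; loses to Diego → score 4.
Ingrid: beats Theo and Sven; loses to Fatima, Zara, and Diego → score 2.
Zara: beats Ingrid, Theo, and Sven; loses to Fatima and Diego → score 3.
Diego: beats Fatima, Ingrid, Zara, Theo, and Sven → score 5.
Theo: loses to Fatima, Ingrid, Zara, Diego, and Sven → score 0.
Sven: beats Theo; loses to Fatima, Ingrid, Zara, and Diego → score 1.
Diego has the best pairwise record.

Diego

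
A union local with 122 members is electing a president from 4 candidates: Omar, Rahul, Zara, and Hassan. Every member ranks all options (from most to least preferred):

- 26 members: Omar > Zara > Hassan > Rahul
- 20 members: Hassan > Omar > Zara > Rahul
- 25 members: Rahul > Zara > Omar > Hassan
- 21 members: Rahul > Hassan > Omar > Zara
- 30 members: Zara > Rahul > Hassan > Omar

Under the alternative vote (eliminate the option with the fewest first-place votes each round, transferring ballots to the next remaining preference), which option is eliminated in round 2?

Zara

Round 1: Omar 26, Rahul 46, Zara 30, Hassan 20. Eliminate Hassan.
Round 2: Omar 46, Rahul 46, Zara 30. Eliminate Zara.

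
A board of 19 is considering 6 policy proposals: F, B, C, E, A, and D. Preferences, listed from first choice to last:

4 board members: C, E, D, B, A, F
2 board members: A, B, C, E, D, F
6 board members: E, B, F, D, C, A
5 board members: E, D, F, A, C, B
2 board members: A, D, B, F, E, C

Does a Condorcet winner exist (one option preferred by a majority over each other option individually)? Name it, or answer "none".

E vs F: 17–2 for E.
E vs B: 15–4 for E.
E vs C: 13–6 for E.
E vs A: 15–4 for E.
E vs D: 17–2 for E.
E beats every other option head-to-head.

E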